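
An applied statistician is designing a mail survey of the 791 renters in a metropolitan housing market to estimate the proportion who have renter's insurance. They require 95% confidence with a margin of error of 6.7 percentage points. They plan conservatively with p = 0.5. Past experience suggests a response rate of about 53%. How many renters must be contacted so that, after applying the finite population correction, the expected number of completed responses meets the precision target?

For 95% confidence, z = 1.960.
Completed interviews needed (unadjusted): n₀ = 1.960² × 0.2500 / 0.067² ≈ 213.95 → 214.
FPC for N = 791: n = 214 / (1 + 213/791) = 214 / 1.2693 ≈ 168.60 → 169.
At a 53% response rate, contacts needed = 169 / 0.53 ≈ 318.87 → 319.

319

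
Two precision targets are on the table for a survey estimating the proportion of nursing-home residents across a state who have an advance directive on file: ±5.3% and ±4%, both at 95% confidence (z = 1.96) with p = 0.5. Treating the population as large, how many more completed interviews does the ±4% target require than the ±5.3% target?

At ±5.3%: n = 1.96² × 0.2500 / 0.053² ≈ 341.90 → 342.
At ±4%: n = 1.96² × 0.2500 / 0.040² ≈ 600.25 → 601.
Additional respondents: 601 − 342 = 259.

259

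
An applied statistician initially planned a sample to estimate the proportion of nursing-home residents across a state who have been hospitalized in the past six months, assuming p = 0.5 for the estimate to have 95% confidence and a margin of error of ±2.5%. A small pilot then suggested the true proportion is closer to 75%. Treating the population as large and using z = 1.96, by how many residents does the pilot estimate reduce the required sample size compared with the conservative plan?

Conservative (p = 0.5): n = 1.96² × 0.25 / 0.025² ≈ 1536.64 → 1537.
Using p = 0.75: p(1−p) = 0.1875, so n = 1.96² × 0.1875 / 0.025² ≈ 1152.48 → 1153.
Reduction: 1537 − 1153 = 384.

384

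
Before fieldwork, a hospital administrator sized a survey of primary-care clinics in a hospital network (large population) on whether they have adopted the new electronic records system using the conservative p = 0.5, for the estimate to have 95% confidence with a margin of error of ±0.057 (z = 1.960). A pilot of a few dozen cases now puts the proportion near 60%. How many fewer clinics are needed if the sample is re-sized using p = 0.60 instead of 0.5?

Conservative (p = 0.5): n = 1.960² × 0.25 / 0.057² ≈ 295.60 → 296.
Using p = 0.60: p(1−p) = 0.2400, so n = 1.960² × 0.2400 / 0.057² ≈ 283.77 → 284.
Reduction: 296 − 284 = 12.

12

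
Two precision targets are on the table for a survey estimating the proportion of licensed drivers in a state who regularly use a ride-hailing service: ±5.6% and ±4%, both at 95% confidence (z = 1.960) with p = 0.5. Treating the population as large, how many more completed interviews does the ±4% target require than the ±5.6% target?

At ±5.6%: n = 1.960² × 0.2500 / 0.056² ≈ 306.25 → 307.
At ±4%: n = 1.960² × 0.2500 / 0.040² ≈ 600.25 → 601.
Additional respondents: 601 − 307 = 294.

294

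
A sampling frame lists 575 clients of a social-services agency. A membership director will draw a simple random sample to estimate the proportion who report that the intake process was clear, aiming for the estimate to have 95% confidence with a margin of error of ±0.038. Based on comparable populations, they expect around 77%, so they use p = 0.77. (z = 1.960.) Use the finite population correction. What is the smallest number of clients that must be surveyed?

260

Unadjusted: n₀ = 1.960² × 0.77 × 0.23 / 0.038² ≈ 471.15, so n₀ = 472.
Finite population correction with N = 575: n = n₀ / (1 + (n₀−1)/N) = 472 / (1 + 471/575) = 472 / 1.8191 ≈ 259.46.
Rounding up, n = 260.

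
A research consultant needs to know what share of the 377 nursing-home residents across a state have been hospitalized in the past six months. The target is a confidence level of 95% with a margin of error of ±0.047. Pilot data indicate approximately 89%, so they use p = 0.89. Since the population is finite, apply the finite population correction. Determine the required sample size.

For 95% confidence, z = 1.960.
Unadjusted: n₀ = 1.960² × 0.89 × 0.11 / 0.047² ≈ 170.25, so n₀ = 171.
Finite population correction with N = 377: n = n₀ / (1 + (n₀−1)/N) = 171 / (1 + 170/377) = 171 / 1.4509 ≈ 117.86.
Rounding up, n = 118.

118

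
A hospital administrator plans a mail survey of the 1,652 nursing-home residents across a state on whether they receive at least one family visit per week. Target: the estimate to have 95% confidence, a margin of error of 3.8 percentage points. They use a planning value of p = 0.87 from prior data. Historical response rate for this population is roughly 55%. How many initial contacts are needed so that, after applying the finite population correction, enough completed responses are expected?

For 95% confidence, z = 1.960.
Completed interviews needed (unadjusted): n₀ = 1.960² × 0.1131 / 0.038² ≈ 300.89 → 301.
FPC for N = 1,652: n = 301 / (1 + 300/1652) = 301 / 1.1816 ≈ 254.74 → 255.
At a 55% response rate, contacts needed = 255 / 0.55 ≈ 463.64 → 464.

464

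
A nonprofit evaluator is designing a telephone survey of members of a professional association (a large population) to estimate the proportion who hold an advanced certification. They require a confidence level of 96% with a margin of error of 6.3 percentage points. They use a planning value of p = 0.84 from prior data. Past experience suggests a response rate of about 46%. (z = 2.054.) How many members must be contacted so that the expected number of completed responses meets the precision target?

311

Completed interviews needed: n₀ = 2.054² × 0.1344 / 0.063² ≈ 142.86 → 143.
At a 46% response rate, contacts needed = 143 / 0.46 ≈ 310.87 → 311.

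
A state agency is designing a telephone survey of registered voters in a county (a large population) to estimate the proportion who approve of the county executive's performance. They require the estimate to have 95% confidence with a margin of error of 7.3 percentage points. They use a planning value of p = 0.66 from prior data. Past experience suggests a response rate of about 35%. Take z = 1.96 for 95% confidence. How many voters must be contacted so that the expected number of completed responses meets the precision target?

Completed interviews needed: n₀ = 1.96² × 0.2244 / 0.073² ≈ 161.77 → 162.
At a 35% response rate, contacts needed = 162 / 0.35 ≈ 462.86 → 463.

463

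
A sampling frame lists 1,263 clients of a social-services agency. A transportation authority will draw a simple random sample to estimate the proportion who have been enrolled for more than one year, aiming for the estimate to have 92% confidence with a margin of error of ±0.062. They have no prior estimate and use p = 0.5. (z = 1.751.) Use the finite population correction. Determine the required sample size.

Unadjusted: n₀ = 1.751² × 0.50 × 0.50 / 0.062² ≈ 199.40, so n₀ = 200.
Finite population correction with N = 1,263: n = n₀ / (1 + (n₀−1)/N) = 200 / (1 + 199/1263) = 200 / 1.1576 ≈ 172.78.
Rounding up, n = 173.

173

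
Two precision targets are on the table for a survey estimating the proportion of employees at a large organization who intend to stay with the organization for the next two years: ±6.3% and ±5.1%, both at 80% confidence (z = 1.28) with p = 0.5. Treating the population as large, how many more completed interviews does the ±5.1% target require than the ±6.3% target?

54

At ±6.3%: n = 1.28² × 0.2500 / 0.063² ≈ 103.20 → 104.
At ±5.1%: n = 1.28² × 0.2500 / 0.051² ≈ 157.48 → 158.
Additional respondents: 158 − 104 = 54.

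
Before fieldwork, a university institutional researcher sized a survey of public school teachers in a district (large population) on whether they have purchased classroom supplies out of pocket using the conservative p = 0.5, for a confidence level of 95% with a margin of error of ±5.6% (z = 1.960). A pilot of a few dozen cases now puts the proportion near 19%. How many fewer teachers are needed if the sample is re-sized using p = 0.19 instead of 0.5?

Conservative (p = 0.5): n = 1.960² × 0.25 / 0.056² ≈ 306.25 → 307.
Using p = 0.19: p(1−p) = 0.1539, so n = 1.960² × 0.1539 / 0.056² ≈ 188.53 → 189.
Reduction: 307 − 189 = 118.

118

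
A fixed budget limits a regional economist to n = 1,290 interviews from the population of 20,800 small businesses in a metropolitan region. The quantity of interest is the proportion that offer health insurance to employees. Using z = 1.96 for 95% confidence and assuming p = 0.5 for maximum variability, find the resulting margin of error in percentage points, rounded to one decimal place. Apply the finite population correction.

2.6

Finite-population factor: (N−n)/(N−1) = (20800−1290)/(20800−1) = 0.9380.
SE(p̂) = √[p(1−p)/n · (N−n)/(N−1)] = √[0.2500/1290 × 0.9380] = 0.01348.
E = z × SE = 1.96 × 0.01348 = 0.02643 ≈ 2.6 percentage points.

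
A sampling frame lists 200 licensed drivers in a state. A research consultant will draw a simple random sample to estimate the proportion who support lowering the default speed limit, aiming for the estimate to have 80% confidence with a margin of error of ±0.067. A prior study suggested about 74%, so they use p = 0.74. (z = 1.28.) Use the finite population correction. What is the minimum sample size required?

Unadjusted: n₀ = 1.28² × 0.74 × 0.26 / 0.067² ≈ 70.22, so n₀ = 71.
Finite population correction with N = 200: n = n₀ / (1 + (n₀−1)/N) = 71 / (1 + 70/200) = 71 / 1.3500 ≈ 52.59.
Rounding up, n = 53.

53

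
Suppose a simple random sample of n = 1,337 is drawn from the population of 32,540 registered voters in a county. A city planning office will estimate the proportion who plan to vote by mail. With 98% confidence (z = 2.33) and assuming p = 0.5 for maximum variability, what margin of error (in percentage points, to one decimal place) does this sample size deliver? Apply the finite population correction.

Finite-population factor: (N−n)/(N−1) = (32540−1337)/(32540−1) = 0.9589.
SE(p̂) = √[p(1−p)/n · (N−n)/(N−1)] = √[0.2500/1337 × 0.9589] = 0.01339.
E = z × SE = 2.33 × 0.01339 = 0.03120 ≈ 3.1 percentage points.

3.1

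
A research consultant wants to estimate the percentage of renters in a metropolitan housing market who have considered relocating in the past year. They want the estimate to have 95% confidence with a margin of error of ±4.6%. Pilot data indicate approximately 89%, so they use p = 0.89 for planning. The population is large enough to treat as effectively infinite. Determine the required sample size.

178

For 95% confidence, z = 1.96.
With p = 0.89, p(1−p) = 0.0979.
n = z²·p(1−p)/E² = 1.96² × 0.0979 / 0.046² = 3.8416 × 0.0979 / 0.002116 ≈ 177.74.
Rounding up gives n = 178.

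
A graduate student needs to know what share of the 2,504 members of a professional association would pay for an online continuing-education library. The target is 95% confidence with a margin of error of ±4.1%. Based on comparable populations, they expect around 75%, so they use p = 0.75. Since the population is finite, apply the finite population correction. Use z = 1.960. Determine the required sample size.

Unadjusted: n₀ = 1.960² × 0.75 × 0.25 / 0.041² ≈ 428.49, so n₀ = 429.
Finite population correction with N = 2,504: n = n₀ / (1 + (n₀−1)/N) = 429 / (1 + 428/2504) = 429 / 1.1709 ≈ 366.38.
Rounding up, n = 367.

367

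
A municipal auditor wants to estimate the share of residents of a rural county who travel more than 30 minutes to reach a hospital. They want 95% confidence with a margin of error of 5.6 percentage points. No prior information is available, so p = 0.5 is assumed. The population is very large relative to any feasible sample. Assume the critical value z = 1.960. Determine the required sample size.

With p = 0.5, p(1−p) = 0.25.
n = z²·p(1−p)/E² = 1.960² × 0.2500 / 0.056² = 3.8416 × 0.2500 / 0.003136 ≈ 306.25.
Rounding up gives n = 307.

307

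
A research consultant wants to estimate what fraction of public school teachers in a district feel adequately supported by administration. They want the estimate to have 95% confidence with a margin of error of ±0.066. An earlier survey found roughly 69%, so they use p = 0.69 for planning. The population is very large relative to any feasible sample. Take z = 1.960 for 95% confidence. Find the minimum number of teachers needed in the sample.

189

With p = 0.69, p(1−p) = 0.2139.
n = z²·p(1−p)/E² = 1.960² × 0.2139 / 0.066² = 3.8416 × 0.2139 / 0.004356 ≈ 188.64.
Rounding up gives n = 189.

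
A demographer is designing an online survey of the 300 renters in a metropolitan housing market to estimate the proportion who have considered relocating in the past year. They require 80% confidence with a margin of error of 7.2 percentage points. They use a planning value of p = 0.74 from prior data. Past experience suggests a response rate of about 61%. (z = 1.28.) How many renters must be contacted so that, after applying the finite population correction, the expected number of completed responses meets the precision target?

84

Completed interviews needed (unadjusted): n₀ = 1.28² × 0.1924 / 0.072² ≈ 60.81 → 61.
FPC for N = 300: n = 61 / (1 + 60/300) = 61 / 1.2000 ≈ 50.83 → 51.
At a 61% response rate, contacts needed = 51 / 0.61 ≈ 83.61 → 84.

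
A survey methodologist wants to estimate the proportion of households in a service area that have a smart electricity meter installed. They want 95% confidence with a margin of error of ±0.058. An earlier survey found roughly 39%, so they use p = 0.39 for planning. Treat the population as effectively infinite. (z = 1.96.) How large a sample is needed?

With p = 0.39, p(1−p) = 0.2379.
n = z²·p(1−p)/E² = 1.96² × 0.2379 / 0.058² = 3.8416 × 0.2379 / 0.003364 ≈ 271.68.
Rounding up gives n = 272.

272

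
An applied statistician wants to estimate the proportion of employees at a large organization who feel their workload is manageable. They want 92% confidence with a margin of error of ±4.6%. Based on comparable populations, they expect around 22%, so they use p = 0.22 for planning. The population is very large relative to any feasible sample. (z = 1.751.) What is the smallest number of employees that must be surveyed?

With p = 0.22, p(1−p) = 0.1716.
n = z²·p(1−p)/E² = 1.751² × 0.1716 / 0.046² = 3.0660 × 0.1716 / 0.002116 ≈ 248.64.
Rounding up gives n = 249.

249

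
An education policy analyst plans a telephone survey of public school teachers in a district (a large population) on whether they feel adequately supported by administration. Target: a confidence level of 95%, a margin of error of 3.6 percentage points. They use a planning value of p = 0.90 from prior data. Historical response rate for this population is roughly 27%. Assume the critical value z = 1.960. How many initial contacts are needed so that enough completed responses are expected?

Completed interviews needed: n₀ = 1.960² × 0.0900 / 0.036² ≈ 266.78 → 267.
At a 27% response rate, contacts needed = 267 / 0.27 ≈ 988.89 → 989.

989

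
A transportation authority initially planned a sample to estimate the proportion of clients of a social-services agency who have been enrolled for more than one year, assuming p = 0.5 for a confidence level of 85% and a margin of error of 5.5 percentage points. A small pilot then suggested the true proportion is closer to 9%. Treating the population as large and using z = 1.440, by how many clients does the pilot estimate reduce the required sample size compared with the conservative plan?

Conservative (p = 0.5): n = 1.440² × 0.25 / 0.055² ≈ 171.37 → 172.
Using p = 0.09: p(1−p) = 0.0819, so n = 1.440² × 0.0819 / 0.055² ≈ 56.14 → 57.
Reduction: 172 − 57 = 115.

115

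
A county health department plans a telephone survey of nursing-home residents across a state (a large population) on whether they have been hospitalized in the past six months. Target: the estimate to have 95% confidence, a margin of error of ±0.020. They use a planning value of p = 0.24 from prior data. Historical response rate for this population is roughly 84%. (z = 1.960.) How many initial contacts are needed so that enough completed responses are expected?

2086

Completed interviews needed: n₀ = 1.960² × 0.1824 / 0.020² ≈ 1751.77 → 1752.
At an 84% response rate, contacts needed = 1752 / 0.84 ≈ 2085.71 → 2086.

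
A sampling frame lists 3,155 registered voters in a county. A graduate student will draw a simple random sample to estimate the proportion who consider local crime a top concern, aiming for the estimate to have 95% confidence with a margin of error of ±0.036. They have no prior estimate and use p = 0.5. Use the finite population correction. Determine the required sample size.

For 95% confidence, z = 1.960.
Unadjusted: n₀ = 1.960² × 0.50 × 0.50 / 0.036² ≈ 741.05, so n₀ = 742.
Finite population correction with N = 3,155: n = n₀ / (1 + (n₀−1)/N) = 742 / (1 + 741/3155) = 742 / 1.2349 ≈ 600.88.
Rounding up, n = 601.

601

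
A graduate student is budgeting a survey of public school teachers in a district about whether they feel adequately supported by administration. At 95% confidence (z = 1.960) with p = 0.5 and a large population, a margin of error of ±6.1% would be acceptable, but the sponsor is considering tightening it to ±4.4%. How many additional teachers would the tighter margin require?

At ±6.1%: n = 1.960² × 0.2500 / 0.061² ≈ 258.10 → 259.
At ±4.4%: n = 1.960² × 0.2500 / 0.044² ≈ 496.07 → 497.
Additional respondents: 497 − 259 = 238.

238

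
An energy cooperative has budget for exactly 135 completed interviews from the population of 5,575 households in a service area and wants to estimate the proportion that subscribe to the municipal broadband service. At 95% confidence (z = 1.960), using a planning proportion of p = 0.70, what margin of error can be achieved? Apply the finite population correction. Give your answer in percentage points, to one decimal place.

7.6

Finite-population factor: (N−n)/(N−1) = (5575−135)/(5575−1) = 0.9760.
SE(p̂) = √[p(1−p)/n · (N−n)/(N−1)] = √[0.2100/135 × 0.9760] = 0.03896.
E = z × SE = 1.960 × 0.03896 = 0.07637 ≈ 7.6 percentage points.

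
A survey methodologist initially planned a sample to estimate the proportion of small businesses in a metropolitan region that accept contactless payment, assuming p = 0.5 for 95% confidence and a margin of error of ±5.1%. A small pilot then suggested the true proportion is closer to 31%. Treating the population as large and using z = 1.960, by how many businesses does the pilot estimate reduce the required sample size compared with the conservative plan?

54

Conservative (p = 0.5): n = 1.960² × 0.25 / 0.051² ≈ 369.24 → 370.
Using p = 0.31: p(1−p) = 0.2139, so n = 1.960² × 0.2139 / 0.051² ≈ 315.92 → 316.
Reduction: 370 − 316 = 54.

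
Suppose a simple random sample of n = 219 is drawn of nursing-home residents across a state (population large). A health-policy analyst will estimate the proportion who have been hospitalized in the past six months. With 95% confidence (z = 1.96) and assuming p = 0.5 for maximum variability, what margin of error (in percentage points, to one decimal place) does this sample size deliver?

SE(p̂) = √[p(1−p)/n] = √[0.2500/219] = 0.03379.
E = z × SE = 1.96 × 0.03379 = 0.06622, or 6.6 percentage points.

6.6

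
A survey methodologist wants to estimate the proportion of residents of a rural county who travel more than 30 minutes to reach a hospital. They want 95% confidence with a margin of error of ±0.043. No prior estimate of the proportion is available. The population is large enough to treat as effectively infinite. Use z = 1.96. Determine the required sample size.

520

With no prior estimate, use p = 0.5, giving p(1−p) = 0.25.
n = z²·p(1−p)/E² = 1.96² × 0.2500 / 0.043² = 3.8416 × 0.2500 / 0.001849 ≈ 519.42.
Rounding up gives n = 520.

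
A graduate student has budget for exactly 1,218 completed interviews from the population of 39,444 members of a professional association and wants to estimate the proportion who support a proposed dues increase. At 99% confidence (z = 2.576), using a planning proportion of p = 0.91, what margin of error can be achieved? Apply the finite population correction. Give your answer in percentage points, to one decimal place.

Finite-population factor: (N−n)/(N−1) = (39444−1218)/(39444−1) = 0.9691.
SE(p̂) = √[p(1−p)/n · (N−n)/(N−1)] = √[0.0819/1218 × 0.9691] = 0.00807.
E = z × SE = 2.576 × 0.00807 = 0.02079 ≈ 2.1 percentage points.

2.1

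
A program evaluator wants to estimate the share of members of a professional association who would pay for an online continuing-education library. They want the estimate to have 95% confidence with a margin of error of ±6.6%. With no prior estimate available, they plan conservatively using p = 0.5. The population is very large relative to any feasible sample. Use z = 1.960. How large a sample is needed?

With p = 0.5, p(1−p) = 0.25.
n = z²·p(1−p)/E² = 1.960² × 0.2500 / 0.066² = 3.8416 × 0.2500 / 0.004356 ≈ 220.48.
Rounding up gives n = 221.

221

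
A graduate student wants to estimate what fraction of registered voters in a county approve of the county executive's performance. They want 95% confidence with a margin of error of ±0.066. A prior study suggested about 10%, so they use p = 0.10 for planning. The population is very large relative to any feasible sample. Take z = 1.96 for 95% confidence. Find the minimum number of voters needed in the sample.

80

With p = 0.10, p(1−p) = 0.0900.
n = z²·p(1−p)/E² = 1.96² × 0.0900 / 0.066² = 3.8416 × 0.0900 / 0.004356 ≈ 79.37.
Rounding up gives n = 80.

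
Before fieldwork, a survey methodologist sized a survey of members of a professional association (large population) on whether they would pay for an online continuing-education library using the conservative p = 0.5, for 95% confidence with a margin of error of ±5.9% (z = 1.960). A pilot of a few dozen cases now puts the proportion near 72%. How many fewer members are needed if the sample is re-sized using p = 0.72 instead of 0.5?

53

Conservative (p = 0.5): n = 1.960² × 0.25 / 0.059² ≈ 275.90 → 276.
Using p = 0.72: p(1−p) = 0.2016, so n = 1.960² × 0.2016 / 0.059² ≈ 222.48 → 223.
Reduction: 276 − 223 = 53.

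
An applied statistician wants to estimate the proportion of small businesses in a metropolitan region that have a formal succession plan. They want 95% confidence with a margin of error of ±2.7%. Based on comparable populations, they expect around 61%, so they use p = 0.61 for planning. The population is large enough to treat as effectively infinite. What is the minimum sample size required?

1254

For 95% confidence, z = 1.96.
With p = 0.61, p(1−p) = 0.2379.
n = z²·p(1−p)/E² = 1.96² × 0.2379 / 0.027² = 3.8416 × 0.2379 / 0.000729 ≈ 1253.66.
Rounding up gives n = 1254.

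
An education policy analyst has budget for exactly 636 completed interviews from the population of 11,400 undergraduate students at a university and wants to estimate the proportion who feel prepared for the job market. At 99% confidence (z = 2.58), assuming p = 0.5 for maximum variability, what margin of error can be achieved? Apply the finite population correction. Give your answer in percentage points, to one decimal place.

5.0

Finite-population factor: (N−n)/(N−1) = (11400−636)/(11400−1) = 0.9443.
SE(p̂) = √[p(1−p)/n · (N−n)/(N−1)] = √[0.2500/636 × 0.9443] = 0.01927.
E = z × SE = 2.58 × 0.01927 = 0.04971 ≈ 5.0 percentage points.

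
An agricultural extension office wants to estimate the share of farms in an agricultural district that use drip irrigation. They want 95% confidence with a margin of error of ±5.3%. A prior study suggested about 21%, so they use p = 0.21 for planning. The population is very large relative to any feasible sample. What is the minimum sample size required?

For 95% confidence, z = 1.960.
With p = 0.21, p(1−p) = 0.1659.
n = z²·p(1−p)/E² = 1.960² × 0.1659 / 0.053² = 3.8416 × 0.1659 / 0.002809 ≈ 226.89.
Rounding up gives n = 227.

227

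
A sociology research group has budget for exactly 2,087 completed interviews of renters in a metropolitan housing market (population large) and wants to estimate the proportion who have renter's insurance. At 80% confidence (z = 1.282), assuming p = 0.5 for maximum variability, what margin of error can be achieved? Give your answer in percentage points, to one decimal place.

1.4

SE(p̂) = √[p(1−p)/n] = √[0.2500/2087] = 0.01094.
E = z × SE = 1.282 × 0.01094 = 0.01403, or 1.4 percentage points.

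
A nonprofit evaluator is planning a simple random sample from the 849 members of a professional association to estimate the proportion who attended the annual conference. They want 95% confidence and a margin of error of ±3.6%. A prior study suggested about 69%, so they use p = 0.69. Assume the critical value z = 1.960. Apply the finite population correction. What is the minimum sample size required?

Unadjusted: n₀ = 1.960² × 0.69 × 0.31 / 0.036² ≈ 634.04, so n₀ = 635.
Finite population correction with N = 849: n = n₀ / (1 + (n₀−1)/N) = 635 / (1 + 634/849) = 635 / 1.7468 ≈ 363.53.
Rounding up, n = 364.

364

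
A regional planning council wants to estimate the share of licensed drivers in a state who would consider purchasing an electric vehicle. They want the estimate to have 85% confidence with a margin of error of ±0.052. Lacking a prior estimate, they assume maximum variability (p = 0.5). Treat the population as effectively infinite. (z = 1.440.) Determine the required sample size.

192

With p = 0.5, p(1−p) = 0.25.
n = z²·p(1−p)/E² = 1.440² × 0.2500 / 0.052² = 2.0736 × 0.2500 / 0.002704 ≈ 191.72.
Rounding up gives n = 192.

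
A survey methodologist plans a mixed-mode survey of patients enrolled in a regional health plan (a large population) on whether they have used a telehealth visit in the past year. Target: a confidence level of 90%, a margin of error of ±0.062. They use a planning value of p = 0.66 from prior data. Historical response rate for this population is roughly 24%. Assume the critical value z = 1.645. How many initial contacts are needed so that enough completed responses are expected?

Completed interviews needed: n₀ = 1.645² × 0.2244 / 0.062² ≈ 157.97 → 158.
At a 24% response rate, contacts needed = 158 / 0.24 ≈ 658.33 → 659.

659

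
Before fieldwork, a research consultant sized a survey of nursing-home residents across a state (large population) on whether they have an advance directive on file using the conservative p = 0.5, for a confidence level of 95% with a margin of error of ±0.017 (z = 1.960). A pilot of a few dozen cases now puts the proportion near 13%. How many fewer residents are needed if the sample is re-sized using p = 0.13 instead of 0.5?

1820

Conservative (p = 0.5): n = 1.960² × 0.25 / 0.017² ≈ 3323.18 → 3324.
Using p = 0.13: p(1−p) = 0.1131, so n = 1.960² × 0.1131 / 0.017² ≈ 1503.41 → 1504.
Reduction: 3324 − 1504 = 1820.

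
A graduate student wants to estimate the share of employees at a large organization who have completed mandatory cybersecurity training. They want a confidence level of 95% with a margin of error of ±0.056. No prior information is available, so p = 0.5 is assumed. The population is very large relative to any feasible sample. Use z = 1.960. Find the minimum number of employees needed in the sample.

307

With p = 0.5, p(1−p) = 0.25.
n = z²·p(1−p)/E² = 1.960² × 0.2500 / 0.056² = 3.8416 × 0.2500 / 0.003136 ≈ 306.25.
Rounding up gives n = 307.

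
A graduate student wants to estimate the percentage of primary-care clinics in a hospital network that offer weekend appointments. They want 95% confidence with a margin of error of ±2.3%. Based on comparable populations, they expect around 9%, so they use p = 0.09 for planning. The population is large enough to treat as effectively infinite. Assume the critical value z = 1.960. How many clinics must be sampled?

595

With p = 0.09, p(1−p) = 0.0819.
n = z²·p(1−p)/E² = 1.960² × 0.0819 / 0.023² = 3.8416 × 0.0819 / 0.000529 ≈ 594.76.
Rounding up gives n = 595.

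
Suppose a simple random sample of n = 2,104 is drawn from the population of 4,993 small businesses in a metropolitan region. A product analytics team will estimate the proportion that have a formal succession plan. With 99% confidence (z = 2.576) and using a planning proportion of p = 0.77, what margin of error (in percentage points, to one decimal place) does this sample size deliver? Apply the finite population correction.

Finite-population factor: (N−n)/(N−1) = (4993−2104)/(4993−1) = 0.5787.
SE(p̂) = √[p(1−p)/n · (N−n)/(N−1)] = √[0.1771/2104 × 0.5787] = 0.00698.
E = z × SE = 2.576 × 0.00698 = 0.01798 ≈ 1.8 percentage points.

1.8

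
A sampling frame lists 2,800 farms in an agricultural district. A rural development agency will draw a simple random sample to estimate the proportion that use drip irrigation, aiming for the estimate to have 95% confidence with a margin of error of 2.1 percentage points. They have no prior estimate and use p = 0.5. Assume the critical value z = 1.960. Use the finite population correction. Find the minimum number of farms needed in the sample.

Unadjusted: n₀ = 1.960² × 0.50 × 0.50 / 0.021² ≈ 2177.78, so n₀ = 2178.
Finite population correction with N = 2,800: n = n₀ / (1 + (n₀−1)/N) = 2178 / (1 + 2177/2800) = 2178 / 1.7775 ≈ 1225.32.
Rounding up, n = 1226.

1226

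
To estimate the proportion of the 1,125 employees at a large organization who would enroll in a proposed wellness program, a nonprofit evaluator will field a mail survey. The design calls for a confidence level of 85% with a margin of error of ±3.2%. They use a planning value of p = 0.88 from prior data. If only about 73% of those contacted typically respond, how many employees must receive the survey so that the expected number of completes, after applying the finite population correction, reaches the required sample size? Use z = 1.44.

247

Completed interviews needed (unadjusted): n₀ = 1.44² × 0.1056 / 0.032² ≈ 213.84 → 214.
FPC for N = 1,125: n = 214 / (1 + 213/1125) = 214 / 1.1893 ≈ 179.93 → 180.
At a 73% response rate, contacts needed = 180 / 0.73 ≈ 246.58 → 247.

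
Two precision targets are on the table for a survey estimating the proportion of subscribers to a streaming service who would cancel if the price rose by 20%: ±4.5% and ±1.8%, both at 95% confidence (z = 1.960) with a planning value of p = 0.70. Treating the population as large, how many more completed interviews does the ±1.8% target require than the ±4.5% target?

At ±4.5%: n = 1.960² × 0.2100 / 0.045² ≈ 398.39 → 399.
At ±1.8%: n = 1.960² × 0.2100 / 0.018² ≈ 2489.93 → 2490.
Additional respondents: 2490 − 399 = 2091.

2091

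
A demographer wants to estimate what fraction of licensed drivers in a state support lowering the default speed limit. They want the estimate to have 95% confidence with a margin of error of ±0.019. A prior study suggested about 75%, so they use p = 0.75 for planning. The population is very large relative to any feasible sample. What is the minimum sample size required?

For 95% confidence, z = 1.960.
With p = 0.75, p(1−p) = 0.1875.
n = z²·p(1−p)/E² = 1.960² × 0.1875 / 0.019² = 3.8416 × 0.1875 / 0.000361 ≈ 1995.29.
Rounding up gives n = 1996.

1996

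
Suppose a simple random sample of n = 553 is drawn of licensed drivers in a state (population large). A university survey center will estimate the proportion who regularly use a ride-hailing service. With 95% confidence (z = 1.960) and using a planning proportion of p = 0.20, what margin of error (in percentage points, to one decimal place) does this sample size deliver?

3.3

SE(p̂) = √[p(1−p)/n] = √[0.1600/553] = 0.01701.
E = z × SE = 1.960 × 0.01701 = 0.03334, or 3.3 percentage points.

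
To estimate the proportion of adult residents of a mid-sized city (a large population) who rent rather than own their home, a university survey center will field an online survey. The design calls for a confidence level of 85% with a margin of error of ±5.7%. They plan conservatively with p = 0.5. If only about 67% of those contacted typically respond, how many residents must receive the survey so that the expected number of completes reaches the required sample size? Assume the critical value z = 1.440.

239

Completed interviews needed: n₀ = 1.440² × 0.2500 / 0.057² ≈ 159.56 → 160.
At a 67% response rate, contacts needed = 160 / 0.67 ≈ 238.81 → 239.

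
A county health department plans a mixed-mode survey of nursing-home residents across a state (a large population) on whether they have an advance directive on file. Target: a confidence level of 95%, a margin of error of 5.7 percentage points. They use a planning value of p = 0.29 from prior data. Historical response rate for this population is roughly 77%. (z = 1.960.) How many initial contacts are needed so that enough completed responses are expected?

317

Completed interviews needed: n₀ = 1.960² × 0.2059 / 0.057² ≈ 243.46 → 244.
At a 77% response rate, contacts needed = 244 / 0.77 ≈ 316.88 → 317.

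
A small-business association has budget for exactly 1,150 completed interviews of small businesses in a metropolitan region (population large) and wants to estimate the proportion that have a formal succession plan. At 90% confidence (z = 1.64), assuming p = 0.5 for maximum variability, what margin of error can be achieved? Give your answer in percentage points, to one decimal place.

SE(p̂) = √[p(1−p)/n] = √[0.2500/1150] = 0.01474.
E = z × SE = 1.64 × 0.01474 = 0.02418, or 2.4 percentage points.

2.4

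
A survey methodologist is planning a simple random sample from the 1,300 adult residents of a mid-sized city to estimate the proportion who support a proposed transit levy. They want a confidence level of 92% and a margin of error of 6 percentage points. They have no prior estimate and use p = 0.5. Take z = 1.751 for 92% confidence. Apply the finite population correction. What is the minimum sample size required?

Unadjusted: n₀ = 1.751² × 0.50 × 0.50 / 0.060² ≈ 212.92, so n₀ = 213.
Finite population correction with N = 1,300: n = n₀ / (1 + (n₀−1)/N) = 213 / (1 + 212/1300) = 213 / 1.1631 ≈ 183.13.
Rounding up, n = 184.

184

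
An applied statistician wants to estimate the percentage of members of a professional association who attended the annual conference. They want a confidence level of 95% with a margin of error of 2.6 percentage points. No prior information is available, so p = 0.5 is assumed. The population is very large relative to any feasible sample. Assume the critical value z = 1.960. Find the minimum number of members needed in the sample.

With p = 0.5, p(1−p) = 0.25.
n = z²·p(1−p)/E² = 1.960² × 0.2500 / 0.026² = 3.8416 × 0.2500 / 0.000676 ≈ 1420.71.
Rounding up gives n = 1421.

1421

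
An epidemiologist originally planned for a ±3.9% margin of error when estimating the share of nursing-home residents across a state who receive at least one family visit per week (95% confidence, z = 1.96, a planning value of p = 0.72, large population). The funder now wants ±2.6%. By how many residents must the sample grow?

At ±3.9%: n = 1.96² × 0.2016 / 0.039² ≈ 509.18 → 510.
At ±2.6%: n = 1.96² × 0.2016 / 0.026² ≈ 1145.66 → 1146.
Additional respondents: 1146 − 510 = 636.

636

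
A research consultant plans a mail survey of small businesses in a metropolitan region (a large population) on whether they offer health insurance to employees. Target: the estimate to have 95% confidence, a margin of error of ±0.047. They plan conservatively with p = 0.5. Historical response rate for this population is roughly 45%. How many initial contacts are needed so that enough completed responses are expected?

967

For 95% confidence, z = 1.960.
Completed interviews needed: n₀ = 1.960² × 0.2500 / 0.047² ≈ 434.77 → 435.
At a 45% response rate, contacts needed = 435 / 0.45 ≈ 966.67 → 967.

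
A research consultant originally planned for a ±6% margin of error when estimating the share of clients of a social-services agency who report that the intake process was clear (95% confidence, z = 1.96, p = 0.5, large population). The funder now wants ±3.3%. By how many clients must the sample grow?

615

At ±6%: n = 1.96² × 0.2500 / 0.060² ≈ 266.78 → 267.
At ±3.3%: n = 1.96² × 0.2500 / 0.033² ≈ 881.91 → 882.
Additional respondents: 882 − 267 = 615.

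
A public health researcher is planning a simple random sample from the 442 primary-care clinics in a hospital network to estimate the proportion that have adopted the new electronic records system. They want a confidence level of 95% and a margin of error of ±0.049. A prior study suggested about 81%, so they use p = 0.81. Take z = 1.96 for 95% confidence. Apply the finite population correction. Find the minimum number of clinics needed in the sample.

Unadjusted: n₀ = 1.96² × 0.81 × 0.19 / 0.049² ≈ 246.24, so n₀ = 247.
Finite population correction with N = 442: n = n₀ / (1 + (n₀−1)/N) = 247 / (1 + 246/442) = 247 / 1.5566 ≈ 158.68.
Rounding up, n = 159.

159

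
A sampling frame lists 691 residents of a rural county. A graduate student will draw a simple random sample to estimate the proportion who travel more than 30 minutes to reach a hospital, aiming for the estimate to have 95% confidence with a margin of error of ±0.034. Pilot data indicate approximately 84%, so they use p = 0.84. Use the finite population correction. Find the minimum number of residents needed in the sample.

For 95% confidence, z = 1.960.
Unadjusted: n₀ = 1.960² × 0.84 × 0.16 / 0.034² ≈ 446.64, so n₀ = 447.
Finite population correction with N = 691: n = n₀ / (1 + (n₀−1)/N) = 447 / (1 + 446/691) = 447 / 1.6454 ≈ 271.66.
Rounding up, n = 272.

272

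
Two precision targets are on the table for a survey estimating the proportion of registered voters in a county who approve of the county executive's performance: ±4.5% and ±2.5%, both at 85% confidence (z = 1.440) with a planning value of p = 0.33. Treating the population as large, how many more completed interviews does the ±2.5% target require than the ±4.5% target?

507

At ±4.5%: n = 1.440² × 0.2211 / 0.045² ≈ 226.41 → 227.
At ±2.5%: n = 1.440² × 0.2211 / 0.025² ≈ 733.56 → 734.
Additional respondents: 734 − 227 = 507.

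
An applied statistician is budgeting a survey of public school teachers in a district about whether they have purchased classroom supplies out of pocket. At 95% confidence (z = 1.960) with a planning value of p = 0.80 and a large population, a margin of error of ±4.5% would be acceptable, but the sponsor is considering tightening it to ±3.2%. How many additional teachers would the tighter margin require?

297

At ±4.5%: n = 1.960² × 0.1600 / 0.045² ≈ 303.53 → 304.
At ±3.2%: n = 1.960² × 0.1600 / 0.032² ≈ 600.25 → 601.
Additional respondents: 601 − 304 = 297.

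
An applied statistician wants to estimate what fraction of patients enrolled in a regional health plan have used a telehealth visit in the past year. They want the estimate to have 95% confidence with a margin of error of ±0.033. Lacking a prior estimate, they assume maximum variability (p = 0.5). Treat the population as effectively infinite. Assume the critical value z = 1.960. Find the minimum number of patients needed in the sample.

882

With p = 0.5, p(1−p) = 0.25.
n = z²·p(1−p)/E² = 1.960² × 0.2500 / 0.033² = 3.8416 × 0.2500 / 0.001089 ≈ 881.91.
Rounding up gives n = 882.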